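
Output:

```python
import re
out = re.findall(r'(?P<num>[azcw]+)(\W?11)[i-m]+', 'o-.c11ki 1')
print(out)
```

[('c', '11')]

Pattern: one or more of one of [azcw] (captured as 'num'); then optionally a non-word character, then the literal '11' (captured); then one or more of a character in [i-m].
`findall` packs the 2 group values into a tuple for every match.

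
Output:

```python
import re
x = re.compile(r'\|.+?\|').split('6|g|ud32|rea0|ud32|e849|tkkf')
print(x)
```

['6', 'ud32', 'ud32', 'tkkf']

With the lazy modifier that quantifier settles for the fewest repetitions that let the rest of the pattern succeed (the atoms after it are unaffected and can still be greedy).
Matches to split on: at [1:4] → '|g|'; at [8:14] → '|rea0|'; at [18:24] → '|e849|'.
The string is cut at each match, leaving 4 pieces.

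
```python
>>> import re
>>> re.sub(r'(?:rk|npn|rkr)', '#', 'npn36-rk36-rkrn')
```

'#36-#36-#rn'

Alternation tries branches left to right and keeps the first one that lets the overall match succeed at that position.
Matches: at [0:3] → 'npn'; at [6:8] → 'rk'; at [11:13] → 'rk'.
`sub` substitutes '#' at each match site.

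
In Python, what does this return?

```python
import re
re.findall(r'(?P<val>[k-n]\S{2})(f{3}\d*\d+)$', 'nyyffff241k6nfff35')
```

The pattern matches a character in [k-n], then exactly 2 of a non-whitespace character (captured as 'val'); then exactly 3 of the literal 'f', then zero or more of a digit, then one or more of a digit (captured); then anchored at the end.
Multiple groups make `findall` return tuples — one 2-tuple for the one match.

[('k6n', 'fff35')]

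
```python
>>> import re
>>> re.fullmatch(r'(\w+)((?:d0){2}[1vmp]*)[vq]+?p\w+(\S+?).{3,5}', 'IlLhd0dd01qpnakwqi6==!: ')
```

`fullmatch` succeeds only if the pattern covers the string from start to end.
Here the string isn't matched end-to-end, so the call returns None.

None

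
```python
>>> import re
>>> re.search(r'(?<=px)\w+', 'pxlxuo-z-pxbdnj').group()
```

'lxuo'

Because the assertion is zero-width, the text it checks is not consumed and won't appear in the result.
`re.search` scans for the first position where the pattern succeeds.
The match spans [2:6] → 'lxuo'.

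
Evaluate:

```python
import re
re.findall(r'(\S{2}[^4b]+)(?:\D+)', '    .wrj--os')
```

Pattern: exactly 2 of a non-whitespace character, then one or more of any character except [4b] (captured); then one or more of a non-digit (non-capturing group).
Scanning left to right: at [4:12] match '.wrj--os', group 1 = '.wrj--o'.
With a single group, `findall` returns only what that group captured — 1 item.

['.wrj--o']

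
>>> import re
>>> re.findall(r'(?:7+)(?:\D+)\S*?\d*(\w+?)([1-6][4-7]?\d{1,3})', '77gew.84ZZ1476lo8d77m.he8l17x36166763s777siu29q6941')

The pattern matches one or more of a literal '7' (non-capturing group); then one or more of a non-digit (non-capturing group); then zero or more of a non-whitespace character (lazy), then zero or more of a digit; then one or more of a word character (lazy) (captured); then a character in [1-6], then optionally a character in [4-7], then 1 to 3 of a digit (captured).
The `?` after the quantifier makes it lazy — it takes as little as possible before letting the rest of the pattern try.
Matches: at [0:14] match '77gew.84ZZ1476', groups = ('ZZ', '1476'); at [18:28] match '77m.he8l17', groups = ('l', '17'); at [38:51] match '777siu29q6941', groups = ('q', '6941').
With 2 capturing groups, `findall` returns a 2-tuple per match.

[('ZZ', '1476'), ('l', '17'), ('q', '6941')]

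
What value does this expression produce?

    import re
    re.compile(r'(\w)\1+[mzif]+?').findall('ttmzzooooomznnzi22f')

['t', 'o', 'n', '2']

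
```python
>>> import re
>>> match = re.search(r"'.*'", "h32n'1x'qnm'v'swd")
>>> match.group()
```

The match spans [4:14] → "'1x'qnm'v'".

"'1x'qnm'v'"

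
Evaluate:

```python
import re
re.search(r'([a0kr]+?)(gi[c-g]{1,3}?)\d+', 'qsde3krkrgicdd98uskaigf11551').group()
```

The match spans [5:16] → 'krkrgicdd98'.

'krkrgicdd98'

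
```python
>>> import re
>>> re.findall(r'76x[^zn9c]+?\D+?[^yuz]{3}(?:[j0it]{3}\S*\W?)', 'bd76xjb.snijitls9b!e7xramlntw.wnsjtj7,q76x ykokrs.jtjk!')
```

Since nothing is captured, `findall` lists the 1 matched substring directly.

['76xjb.snijitls9b!e7xramlntw.wnsjtj7,q76x ']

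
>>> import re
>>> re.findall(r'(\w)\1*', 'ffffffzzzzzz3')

['f', 'z', '3']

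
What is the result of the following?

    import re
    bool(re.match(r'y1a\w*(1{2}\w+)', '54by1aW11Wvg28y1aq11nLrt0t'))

The pattern matches the literal 'y1a', then zero or more of a word character; then exactly 2 of a literal '1', then one or more of a word character (captured).
`re.match` only tries the pattern at the start of the string.
Here the string doesn't start with a match, so the call returns None, and `bool(None)` is False.

False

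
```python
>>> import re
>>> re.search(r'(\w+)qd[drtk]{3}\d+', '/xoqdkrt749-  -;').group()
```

This matches one or more of a word character (captured); then the literal 'qd', then exactly 3 of one of [drtk], then one or more of a digit.
Unlike `match`, `search` isn't anchored — it looks for the pattern anywhere in the string.
The match spans [1:11] → 'xoqdkrt749'.
Captured: group 1 = 'xo'.

'xoqdkrt749'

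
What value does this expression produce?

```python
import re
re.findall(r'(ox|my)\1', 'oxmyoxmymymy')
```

The backreference `\1` re-matches whatever the first group consumed, character for character.
`findall` collects group 1 from the one match (1 total).

['my']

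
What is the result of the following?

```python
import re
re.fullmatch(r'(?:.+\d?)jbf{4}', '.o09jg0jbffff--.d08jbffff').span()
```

`re.fullmatch` requires the pattern to consume the entire string.
The match spans [0:25] → '.o09jg0jbffff--.d08jbffff'.

(0, 25)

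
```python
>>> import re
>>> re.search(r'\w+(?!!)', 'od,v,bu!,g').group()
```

'od'

Because the assertion is negative and zero-width, positions next to the forbidden text are skipped.
The match spans [0:2] → 'od'.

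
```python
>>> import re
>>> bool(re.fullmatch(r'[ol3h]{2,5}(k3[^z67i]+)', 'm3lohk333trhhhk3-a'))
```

False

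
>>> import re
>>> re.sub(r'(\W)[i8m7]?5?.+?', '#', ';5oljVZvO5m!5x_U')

A `+?`/`*?`/`{m,n}?` starts at its minimum and grows only as far as needed for what follows to match.
`sub` substitutes '#' at each match site.

'#ljVZvO5m#_U'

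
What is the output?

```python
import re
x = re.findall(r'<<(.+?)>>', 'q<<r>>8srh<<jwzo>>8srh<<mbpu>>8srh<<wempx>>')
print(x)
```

['r', 'jwzo', 'mbpu', 'wempx']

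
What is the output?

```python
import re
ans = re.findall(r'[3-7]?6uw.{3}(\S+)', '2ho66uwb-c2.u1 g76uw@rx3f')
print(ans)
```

['2.u1', '3f']

The pattern matches optionally a character in [3-7]; then the literal '6uw', then exactly 3 of any character; then one or more of a non-whitespace character (captured).
Matches: at [3:14] match '66uwb-c2.u1', group 1 = '2.u1'; at [16:25] match '76uw@rx3f', group 1 = '3f'.
With a single group, `findall` returns only what that group captured — 2 items.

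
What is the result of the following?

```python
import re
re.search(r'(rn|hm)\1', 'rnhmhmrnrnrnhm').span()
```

(2, 6)

The backreference `\1` re-matches whatever the first group consumed, character for character.
The match spans [2:6] → 'hmhm'.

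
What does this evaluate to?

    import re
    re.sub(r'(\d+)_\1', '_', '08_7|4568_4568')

'08_7|_'

A backreference is literal: `\1` must see the identical characters the first group matched.
`sub` substitutes '_' at each match site.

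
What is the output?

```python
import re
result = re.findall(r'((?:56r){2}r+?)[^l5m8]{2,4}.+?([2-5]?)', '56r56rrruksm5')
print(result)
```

[('56r56rr', '5')]

Pattern: the literal '56r' repeated 2 times, then one or more of the literal 'r' (lazy) (captured); then 2 to 4 of any character except [l5m8], then one or more of any character (lazy); then optionally a character in [2-5] (captured).
Matches: at [0:13] match '56r56rrruksm5', groups = ('56r56rr', '5').
Multiple groups make `findall` return tuples — one 2-tuple for the one match.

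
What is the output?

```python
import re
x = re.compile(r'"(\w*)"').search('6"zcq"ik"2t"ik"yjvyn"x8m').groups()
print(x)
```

('zcq',)

`search` walks the string left to right and returns the first match it finds.
The match spans [1:6] → '"zcq"'.
Captured: group 1 = 'zcq'.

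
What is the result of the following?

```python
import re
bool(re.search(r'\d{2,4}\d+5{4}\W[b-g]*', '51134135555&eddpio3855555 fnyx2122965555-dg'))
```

True

This matches 2 to 4 of a digit, then one or more of a digit; then exactly 4 of a literal '5', then a non-word character, then zero or more of a character in [b-g].
The match spans [0:15] → '51134135555&edd'.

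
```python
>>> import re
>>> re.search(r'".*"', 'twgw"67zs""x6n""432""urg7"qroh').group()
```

`re.search` tries every starting position until one works.
The match spans [4:26] → '"67zs""x6n""432""urg7"'.

'"67zs""x6n""432""urg7"'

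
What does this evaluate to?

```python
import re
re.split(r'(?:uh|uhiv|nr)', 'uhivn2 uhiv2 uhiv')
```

Alternation isn't longest-match — the leftmost alternative that fits at this position is chosen.
Matches to split on: at [0:2] → 'uh'; at [7:9] → 'uh'; at [13:15] → 'uh'.
Each match becomes a cut point; 4 segments remain.

['', 'ivn2 ', 'iv2 ', 'iv']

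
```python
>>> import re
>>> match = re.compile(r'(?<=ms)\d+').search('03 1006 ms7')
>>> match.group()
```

Because the assertion is zero-width, the text it checks is not consumed and won't appear in the result.
`re.search` scans for the first position where the pattern succeeds.
The match spans [10:11] → '7'.

'7'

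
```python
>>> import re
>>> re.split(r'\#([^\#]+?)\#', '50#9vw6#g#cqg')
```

['50', '9vw6', 'g#cqg']

Matches to split on: at [2:8] → '#9vw6#'.
Because the pattern has a capturing group, `split` also inserts each captured text between the pieces.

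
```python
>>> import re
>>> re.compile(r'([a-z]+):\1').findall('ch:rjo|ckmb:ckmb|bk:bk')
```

['ckmb', 'bk']

`\1` is not a pattern — it's the concrete string captured by group 1, re-applied verbatim.
Matches: at [7:16] match 'ckmb:ckmb', group 1 = 'ckmb'; at [17:22] match 'bk:bk', group 1 = 'bk'.
Because there's exactly one group, `findall` drops the full match and keeps group 1 from each hit.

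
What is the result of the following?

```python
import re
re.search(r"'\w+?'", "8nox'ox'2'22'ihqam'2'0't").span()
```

`re.search` scans for the first position where the pattern succeeds.
The match spans [4:8] → "'ox'".

(4, 8)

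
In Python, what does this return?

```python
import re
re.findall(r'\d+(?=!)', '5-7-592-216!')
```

['216']

The positive lookaround only admits positions where the adjacent text matches; those characters stay outside the span.
Matches: at [8:11] → '216'.
Since nothing is captured, `findall` lists the 1 matched substring directly.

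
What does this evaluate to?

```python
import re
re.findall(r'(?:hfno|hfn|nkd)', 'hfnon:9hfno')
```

['hfno', 'hfno']

Branches in `(...|...)` are attempted left-to-right; the first branch that allows the whole pattern to succeed is taken.
With no groups in the pattern, `findall` gives back each whole match — 2 here.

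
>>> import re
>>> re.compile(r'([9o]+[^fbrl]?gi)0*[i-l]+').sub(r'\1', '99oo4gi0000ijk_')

'99oo4gi_'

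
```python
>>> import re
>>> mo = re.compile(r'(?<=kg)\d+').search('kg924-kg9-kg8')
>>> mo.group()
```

Because the assertion is zero-width, the text it checks is not consumed and won't appear in the result.
The match spans [2:5] → '924'.

'924'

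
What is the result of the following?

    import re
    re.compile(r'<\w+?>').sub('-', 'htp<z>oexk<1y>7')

Matches: at [3:6] → '<z>'; at [10:14] → '<1y>'.
Each match is replaced by '-'.

'htp-oexk-7'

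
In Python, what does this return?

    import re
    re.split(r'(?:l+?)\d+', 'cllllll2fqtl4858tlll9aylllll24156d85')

['c', 'fqt', 't', 'ay', 'd85']

This matches one or more of a literal 'l' (lazy) (non-capturing group); then one or more of a digit.
Matches to split on: at [1:8] → 'llllll2'; at [11:16] → 'l4858'; at [17:21] → 'lll9'; at [23:33] → 'lllll24156'.
Each match becomes a cut point; 5 segments remain.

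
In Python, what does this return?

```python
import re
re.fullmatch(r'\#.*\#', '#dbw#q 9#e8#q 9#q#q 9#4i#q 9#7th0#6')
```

`re.fullmatch` is like wrapping the pattern in `^…$` (in single-line mode).
Here the pattern can't cover the whole string, so the call returns None.

None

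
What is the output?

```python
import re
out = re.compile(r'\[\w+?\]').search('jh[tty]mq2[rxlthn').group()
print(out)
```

The match spans [2:7] → '[tty]'.

[tty]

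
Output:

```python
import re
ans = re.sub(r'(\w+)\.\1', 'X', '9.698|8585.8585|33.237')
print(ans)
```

9.698|X|33.237

`\1` is not a pattern — it's the concrete string captured by group 1, re-applied verbatim.
Matches: at [6:15] → '8585.8585'.
Every occurrence is swapped for 'X'.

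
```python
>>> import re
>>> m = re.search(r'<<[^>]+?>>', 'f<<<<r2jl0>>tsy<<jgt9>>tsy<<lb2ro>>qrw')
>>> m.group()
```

'<<<<r2jl0>>'

`search` walks the string left to right and returns the first match it finds.
The match spans [1:12] → '<<<<r2jl0>>'.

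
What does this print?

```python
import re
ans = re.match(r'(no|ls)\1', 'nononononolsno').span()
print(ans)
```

(0, 4)

`re.match` only tries the pattern at the start of the string.
The match spans [0:4] → 'nono'.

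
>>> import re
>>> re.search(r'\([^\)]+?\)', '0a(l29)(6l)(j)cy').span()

The match spans [2:7] → '(l29)'.

(2, 7)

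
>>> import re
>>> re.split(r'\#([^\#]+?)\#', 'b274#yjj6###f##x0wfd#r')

['b274', 'yjj6', '#', 'f', '', 'x0wfd', 'r']

`re.split` interleaves the captured-group text with the surrounding fragments.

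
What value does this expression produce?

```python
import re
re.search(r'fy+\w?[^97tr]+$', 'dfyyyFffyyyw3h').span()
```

(1, 14)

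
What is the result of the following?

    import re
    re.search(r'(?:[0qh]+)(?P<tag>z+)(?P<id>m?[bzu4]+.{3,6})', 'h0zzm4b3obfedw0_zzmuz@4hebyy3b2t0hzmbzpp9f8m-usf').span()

(0, 13)

Pattern: one or more of one of [0qh] (non-capturing group); then one or more of a literal 'z' (captured as 'tag'); then optionally a literal 'm', then one or more of one of [bzu4], then 3 to 6 of any character (captured as 'id').
Unlike `match`, `search` isn't anchored — it looks for the pattern anywhere in the string.
The match spans [0:13] → 'h0zzm4b3obfed'.
Captured: group 1 = 'zz', group 2 = 'm4b3obfed'.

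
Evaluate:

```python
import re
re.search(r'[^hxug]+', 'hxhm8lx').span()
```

The pattern matches one or more of any character except [hxug].
`search` walks the string left to right and returns the first match it finds.
The match spans [3:6] → 'm8l'.

(3, 6)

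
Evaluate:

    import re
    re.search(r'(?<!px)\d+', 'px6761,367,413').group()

'761'

Because the assertion is negative and zero-width, positions next to the forbidden text are skipped.
The match spans [3:6] → '761'.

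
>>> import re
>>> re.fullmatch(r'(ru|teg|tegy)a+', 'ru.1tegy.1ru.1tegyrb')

None

For `fullmatch`, every character of the input must be accounted for by the pattern.
Here the string isn't matched end-to-end, so the call returns None.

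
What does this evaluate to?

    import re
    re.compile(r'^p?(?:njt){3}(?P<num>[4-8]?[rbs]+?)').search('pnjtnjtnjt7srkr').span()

Pattern: anchored at the start of the string; then optionally the literal 'p', then the literal 'njt' repeated 3 times; then optionally a character in [4-8], then one or more of one of [rbs] (lazy) (captured as 'num').
With the lazy modifier that quantifier settles for the fewest repetitions that let the rest of the pattern succeed (the atoms after it are unaffected and can still be greedy).
`search` walks the string left to right and returns the first match it finds.
The match spans [0:12] → 'pnjtnjtnjt7s'.
Captured: group 1 = '7s'.

(0, 12)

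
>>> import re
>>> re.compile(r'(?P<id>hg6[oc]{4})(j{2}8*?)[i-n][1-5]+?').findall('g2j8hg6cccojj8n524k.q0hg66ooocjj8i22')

[('hg6ccco', 'jj8')]

Multiple groups make `findall` return tuples — one 2-tuple for the one match.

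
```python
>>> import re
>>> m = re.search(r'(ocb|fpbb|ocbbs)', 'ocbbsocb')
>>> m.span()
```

Alternation tries branches left to right and keeps the first one that lets the overall match succeed at that position.
The match spans [0:3] → 'ocb'.

(0, 3)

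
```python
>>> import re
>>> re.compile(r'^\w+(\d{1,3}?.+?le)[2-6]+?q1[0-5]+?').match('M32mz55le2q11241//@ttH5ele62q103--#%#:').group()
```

'M32mz55le2q11241//@ttH5ele62q10'

Pattern: anchored at the start of the string; then one or more of a word character; then 1 to 3 of a digit (lazy), then one or more of any character (lazy), then the literal 'le' (captured); then one or more of a character in [2-6] (lazy); then the literal 'q1', then one or more of a character in [0-5] (lazy).
The `?` after the quantifier makes it lazy — it takes as little as possible before letting the rest of the pattern try.
`re.match` won't scan ahead — the pattern has to work from the very first character.
The match spans [0:31] → 'M32mz55le2q11241//@ttH5ele62q10'.
Captured: group 1 = '1//@ttH5ele'.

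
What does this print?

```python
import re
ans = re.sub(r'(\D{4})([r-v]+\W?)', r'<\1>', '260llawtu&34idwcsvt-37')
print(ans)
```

260<llaw>34<idwc>37

The pattern matches exactly 4 of a non-digit (captured); then one or more of a character in [r-v], then optionally a non-word character (captured).
`\1` in the replacement pulls in group 1's text for each match.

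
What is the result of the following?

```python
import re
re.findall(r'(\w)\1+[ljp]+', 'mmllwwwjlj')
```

A backreference is literal: `\1` must see the identical characters the first group matched.
Scanning left to right: at [0:4] match 'mmll', group 1 = 'm'; at [4:10] match 'wwwjlj', group 1 = 'w'.
With a single group, `findall` returns only what that group captured — 2 items.

['m', 'w']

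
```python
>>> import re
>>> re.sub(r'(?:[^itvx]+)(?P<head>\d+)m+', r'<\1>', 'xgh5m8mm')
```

This matches one or more of any character except [itvx] (non-capturing group); then one or more of a digit (captured as 'head'); then one or more of a literal 'm'.
The replacement refers to a captured group, so each match is rewritten using its own captured text.

'x<8>'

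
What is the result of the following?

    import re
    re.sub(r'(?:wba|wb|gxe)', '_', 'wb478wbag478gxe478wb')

'_478_g478_478_'

Alternation tries branches left to right and keeps the first one that lets the overall match succeed at that position.
Matches: at [0:2] → 'wb'; at [5:8] → 'wba'; at [12:15] → 'gxe'; at [18:20] → 'wb'.
`sub` substitutes '_' at each match site.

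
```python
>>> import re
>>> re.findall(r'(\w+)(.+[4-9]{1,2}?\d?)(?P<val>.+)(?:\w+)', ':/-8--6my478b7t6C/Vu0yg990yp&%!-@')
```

[('8', '--6my478b7t6C/Vu0yg990', 'y')]

3 groups means the one result is a tuple of 3 captured strings — 1 here.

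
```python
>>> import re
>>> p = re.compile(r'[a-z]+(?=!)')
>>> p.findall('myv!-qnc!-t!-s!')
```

['myv', 'qnc', 't', 's']

The lookaround is zero-width — it requires the adjacent text to match without consuming it, so the asserted text isn't part of the match.
Matches: at [0:3] → 'myv'; at [5:8] → 'qnc'; at [10:11] → 't'; at [13:14] → 's'.
With no groups in the pattern, `findall` gives back each whole match — 4 here.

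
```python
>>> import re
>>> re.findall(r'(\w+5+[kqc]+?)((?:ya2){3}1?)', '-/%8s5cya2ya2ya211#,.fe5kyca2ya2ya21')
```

[('8s5c', 'ya2ya2ya21')]

Multiple groups make `findall` return tuples — one 2-tuple for the one match.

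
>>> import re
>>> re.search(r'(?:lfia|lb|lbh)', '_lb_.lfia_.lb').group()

'lb'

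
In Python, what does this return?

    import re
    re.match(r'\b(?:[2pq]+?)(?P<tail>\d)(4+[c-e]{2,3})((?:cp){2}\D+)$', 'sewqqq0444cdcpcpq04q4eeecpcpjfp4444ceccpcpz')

None

`re.match` only tries the pattern at the start of the string.
Here position 0 doesn't satisfy it, so the call returns None.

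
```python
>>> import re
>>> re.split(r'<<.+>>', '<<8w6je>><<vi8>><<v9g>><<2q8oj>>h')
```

Matches to split on: at [0:32] → '<<8w6je>><<vi8>><<v9g>><<2q8oj>>'.
The string is cut at each match, leaving 2 pieces.

['', 'h']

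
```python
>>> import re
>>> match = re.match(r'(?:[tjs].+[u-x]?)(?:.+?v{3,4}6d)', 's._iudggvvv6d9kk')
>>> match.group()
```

This matches one of [tjs], then one or more of any character, then optionally a character in [u-x] (non-capturing group); then one or more of any character (lazy), then 3 to 4 of a literal 'v', then the literal '6d' (non-capturing group).
`match` is anchored at position 0; if the pattern doesn't fit there, it returns None.
The match spans [0:13] → 's._iudggvvv6d'.

's._iudggvvv6d'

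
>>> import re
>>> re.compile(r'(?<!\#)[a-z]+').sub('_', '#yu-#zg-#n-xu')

'#y_-#z_-#n-_'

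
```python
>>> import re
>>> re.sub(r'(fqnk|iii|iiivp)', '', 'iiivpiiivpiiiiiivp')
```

'vpvpvp'

Alternation tries branches left to right and keeps the first one that lets the overall match succeed at that position.
Matches: at [0:3] → 'iii'; at [5:8] → 'iii'; at [10:13] → 'iii'; at [13:16] → 'iii'.
Every occurrence is swapped for ''.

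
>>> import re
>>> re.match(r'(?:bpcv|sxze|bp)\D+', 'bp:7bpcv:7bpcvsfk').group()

`re.match` won't scan ahead — the pattern has to work from the very first character.
The match spans [0:3] → 'bp:'.

'bp:'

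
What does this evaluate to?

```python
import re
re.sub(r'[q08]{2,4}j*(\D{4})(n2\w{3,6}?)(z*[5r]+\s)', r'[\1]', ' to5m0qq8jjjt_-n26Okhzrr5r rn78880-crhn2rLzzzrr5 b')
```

This matches 2 to 4 of one of [q08], then zero or more of a literal 'j'; then exactly 4 of a non-digit (captured); then the literal 'n2', then 3 to 6 of a word character (lazy) (captured); then zero or more of the literal 'z', then one or more of one of [5r], then whitespace (captured).
Matches: at [5:27] → '0qq8jjjt_-n26Okhzrr5r '; at [30:49] → '8880-crhn2rLzzzrr5 '.
`\1` in the replacement pulls in group 1's text for each match.

' to5m[jt_-]rn7[-crh]b'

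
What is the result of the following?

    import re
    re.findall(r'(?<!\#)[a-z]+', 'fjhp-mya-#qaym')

['fjhp', 'mya', 'aym']

The negative lookahead/lookbehind blocks any match where the forbidden context is present.
Scanning left to right: at [0:4] → 'fjhp'; at [5:8] → 'mya'; at [11:14] → 'aym'.
`findall` yields the raw match text (3 of them) because the pattern has no groups.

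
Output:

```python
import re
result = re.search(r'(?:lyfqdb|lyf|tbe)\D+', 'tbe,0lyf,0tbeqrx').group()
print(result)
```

tbe,

`re.search` tries every starting position until one works.
The match spans [0:4] → 'tbe,'.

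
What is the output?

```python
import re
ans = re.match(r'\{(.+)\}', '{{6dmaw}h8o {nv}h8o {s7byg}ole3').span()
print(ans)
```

(0, 27)

With `match`, the pattern is implicitly anchored at the beginning.
The match spans [0:27] → '{{6dmaw}h8o {nv}h8o {s7byg}'.
Captured: group 1 = '{6dmaw}h8o {nv}h8o {s7byg'.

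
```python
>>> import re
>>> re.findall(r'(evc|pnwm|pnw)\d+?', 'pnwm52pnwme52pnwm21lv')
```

`findall` collects group 1 from each match (2 total).

['pnwm', 'pnwm']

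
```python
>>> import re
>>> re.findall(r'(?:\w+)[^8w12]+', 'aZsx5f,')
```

['aZsx5f,']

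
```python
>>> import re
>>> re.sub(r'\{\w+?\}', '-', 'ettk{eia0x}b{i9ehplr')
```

Every occurrence is swapped for '-'.

'ettk-b{i9ehplr'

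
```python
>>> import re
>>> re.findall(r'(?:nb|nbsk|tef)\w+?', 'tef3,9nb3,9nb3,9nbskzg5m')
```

['tef3', 'nb3', 'nb3', 'nbs']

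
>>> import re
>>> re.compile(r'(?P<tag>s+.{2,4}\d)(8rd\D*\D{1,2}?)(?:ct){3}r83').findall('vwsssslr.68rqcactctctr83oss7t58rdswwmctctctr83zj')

Pattern: one or more of the literal 's', then 2 to 4 of any character, then a digit (captured as 'tag'); then the literal '8rd', then zero or more of a non-digit, then 1 to 2 of a non-digit (lazy) (captured); then the literal 'ct' repeated 3 times, then the literal 'r83'.
Scanning left to right: at [25:46] match 'ss7t58rdswwmctctctr83', groups = ('ss7t5', '8rdswwm').
Multiple groups make `findall` return tuples — one 2-tuple for the one match.

[('ss7t5', '8rdswwm')]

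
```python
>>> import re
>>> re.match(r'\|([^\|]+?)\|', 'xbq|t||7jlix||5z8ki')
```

None

`re.match` won't scan ahead — the pattern has to work from the very first character.
Here the pattern fails at index 0, so the call returns None.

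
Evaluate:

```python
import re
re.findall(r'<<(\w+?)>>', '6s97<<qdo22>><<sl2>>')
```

`findall` collects group 1 from each match (2 total).

['qdo22', 'sl2']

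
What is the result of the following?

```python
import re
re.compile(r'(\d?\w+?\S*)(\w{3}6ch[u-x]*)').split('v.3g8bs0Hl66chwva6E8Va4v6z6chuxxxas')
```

['', 'v.3g8bs0Hl66chwva6E8Va4', 'v6z6chuxxx', 'as']

This matches optionally a digit, then one or more of a word character (lazy), then zero or more of a non-whitespace character (captured); then exactly 3 of a word character, then the literal '6ch', then zero or more of a character in [u-x] (captured).
With a capturing group present, the delimiter's captured portion is kept in the result list.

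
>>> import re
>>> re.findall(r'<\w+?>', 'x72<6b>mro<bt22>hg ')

Matches: at [3:7] → '<6b>'; at [10:16] → '<bt22>'.
With no groups in the pattern, `findall` gives back each whole match — 2 here.

['<6b>', '<bt22>']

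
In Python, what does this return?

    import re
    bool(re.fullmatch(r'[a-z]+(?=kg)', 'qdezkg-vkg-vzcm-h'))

The lookaround is zero-width — it requires the adjacent text to match without consuming it, so the asserted text isn't part of the match.
`fullmatch` succeeds only if the pattern covers the string from start to end.
Here there's no way to consume every character, so the call returns None, and `bool(None)` is False.

False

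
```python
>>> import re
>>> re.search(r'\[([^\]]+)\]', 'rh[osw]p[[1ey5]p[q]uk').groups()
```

Unlike `match`, `search` isn't anchored — it looks for the pattern anywhere in the string.
The match spans [2:7] → '[osw]'.
Captured: group 1 = 'osw'.

('osw',)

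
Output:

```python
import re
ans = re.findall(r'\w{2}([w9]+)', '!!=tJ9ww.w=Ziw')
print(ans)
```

This matches exactly 2 of a word character; then one or more of one of [w9] (captured).
One capturing group, so `findall` returns just the captured substring from each match — 2 in all.

['9ww', 'w']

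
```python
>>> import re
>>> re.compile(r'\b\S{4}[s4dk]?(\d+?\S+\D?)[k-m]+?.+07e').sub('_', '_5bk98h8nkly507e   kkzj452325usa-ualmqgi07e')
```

This matches a word boundary (`\b`, zero-width); then exactly 4 of a non-whitespace character, then optionally one of [s4dk]; then one or more of a digit (lazy), then one or more of a non-whitespace character, then optionally a non-digit (captured); then one or more of a character in [k-m] (lazy), then one or more of any character, then the literal '07e'.
Matches: at [0:43] → '_5bk98h8nkly507e   kkzj452325usa-ualmqgi07e'.
Each match is replaced by '_'.

'_'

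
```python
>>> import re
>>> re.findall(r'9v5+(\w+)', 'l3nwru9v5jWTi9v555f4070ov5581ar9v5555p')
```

['jWTi9v555f4070ov5581ar9v5555p']

Pattern: the literal '9v', then one or more of the literal '5'; then one or more of a word character (captured).
One capturing group, so `findall` returns just the captured substring from the one match — 1 in all.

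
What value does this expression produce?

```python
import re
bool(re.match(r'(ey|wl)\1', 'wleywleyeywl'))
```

False

`\1` is not a pattern — it's the concrete string captured by group 1, re-applied verbatim.
With `match`, the pattern is implicitly anchored at the beginning.
Here position 0 doesn't satisfy it, so the call returns None, and `bool(None)` is False.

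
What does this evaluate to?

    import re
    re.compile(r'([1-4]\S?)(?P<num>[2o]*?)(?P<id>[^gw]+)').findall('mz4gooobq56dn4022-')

[('4g', '', 'ooobq56dn4022-')]

The pattern matches a character in [1-4], then optionally a non-whitespace character (captured); then zero or more of one of [2o] (lazy) (captured as 'num'); then one or more of any character except [gw] (captured as 'id').
Matches: at [2:18] match '4gooobq56dn4022-', groups = ('4g', '', 'ooobq56dn4022-').
3 groups means the one result is a tuple of 3 captured strings — 1 here.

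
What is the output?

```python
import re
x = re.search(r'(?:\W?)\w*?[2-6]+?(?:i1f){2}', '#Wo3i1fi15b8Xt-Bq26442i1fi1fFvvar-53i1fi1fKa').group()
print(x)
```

The match spans [14:28] → '-Bq26442i1fi1f'.

-Bq26442i1fi1f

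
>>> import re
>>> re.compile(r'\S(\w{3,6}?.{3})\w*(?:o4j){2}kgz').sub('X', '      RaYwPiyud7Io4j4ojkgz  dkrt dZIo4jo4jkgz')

The pattern matches a non-whitespace character; then 3 to 6 of a word character (lazy), then exactly 3 of any character (captured); then zero or more of a word character, then the literal 'o4j' repeated 2 times, then the literal 'kgz'.
Matches: at [28:45] → 'dkrt dZIo4jo4jkgz'.
`sub` substitutes 'X' at each match site.

'      RaYwPiyud7Io4j4ojkgz  X'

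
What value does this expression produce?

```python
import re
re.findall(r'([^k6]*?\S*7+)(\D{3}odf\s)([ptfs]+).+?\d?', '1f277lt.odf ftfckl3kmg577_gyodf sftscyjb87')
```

[('1f277', 'lt.odf ', 'ftf'), ('kl3kmg577', '_gyodf ', 'sfts')]

With 3 capturing groups, `findall` returns a 3-tuple per match.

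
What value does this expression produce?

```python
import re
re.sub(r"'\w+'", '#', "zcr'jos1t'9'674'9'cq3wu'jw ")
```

'zcr#9#9#jw '

Matches: at [3:10] → "'jos1t'"; at [11:16] → "'674'"; at [17:24] → "'cq3wu'".
Each match is replaced by '#'.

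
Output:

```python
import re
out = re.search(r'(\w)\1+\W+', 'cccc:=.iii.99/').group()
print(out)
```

cccc:=.

A backreference is literal: `\1` must see the identical characters the first group matched.
The match spans [0:7] → 'cccc:=.'.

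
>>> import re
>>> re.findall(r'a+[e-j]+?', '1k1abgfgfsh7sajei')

['aj']

Pattern: one or more of a literal 'a'; then one or more of a character in [e-j] (lazy).
Lazy quantifiers expand one character at a time until the remainder of the pattern can match.
Walking the string: at [13:15] → 'aj'.
With no groups in the pattern, `findall` gives back each whole match — 1 here.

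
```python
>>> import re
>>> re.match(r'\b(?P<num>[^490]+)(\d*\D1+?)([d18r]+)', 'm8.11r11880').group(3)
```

'188'

The match spans [0:10] → 'm8.11r1188'.
Captured: group 1 = 'm8.11', group 2 = 'r1', group 3 = '188'.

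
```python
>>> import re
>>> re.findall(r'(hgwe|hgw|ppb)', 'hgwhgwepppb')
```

['hgw', 'hgwe', 'ppb']

Alternation tries branches left to right and keeps the first one that lets the overall match succeed at that position.
Matches: at [0:3] match 'hgw', group 1 = 'hgw'; at [3:7] match 'hgwe', group 1 = 'hgwe'; at [8:11] match 'ppb', group 1 = 'ppb'.
`findall` collects group 1 from each match (3 total).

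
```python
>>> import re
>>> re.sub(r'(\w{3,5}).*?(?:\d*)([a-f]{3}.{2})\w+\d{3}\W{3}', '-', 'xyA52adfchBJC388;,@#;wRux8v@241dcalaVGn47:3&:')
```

This matches 3 to 5 of a word character (captured); then zero or more of any character (lazy); then zero or more of a digit (non-capturing group); then exactly 3 of a character in [a-f], then exactly 2 of any character (captured); then one or more of a word character, then exactly 3 of a digit, then exactly 3 of a non-word character.
Matches: at [0:19] → 'xyA52adfchBJC388;,@'.
Each match is replaced by '-'.

'-#;wRux8v@241dcalaVGn47:3&:'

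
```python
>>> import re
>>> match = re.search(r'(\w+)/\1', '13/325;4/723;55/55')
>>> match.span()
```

After group 1 captures some text, `\1` only succeeds where that same text appears again.
The match spans [1:4] → '3/3'.

(1, 4)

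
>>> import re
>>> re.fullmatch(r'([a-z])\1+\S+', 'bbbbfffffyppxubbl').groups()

`\1` has to match the exact text group 1 already captured.
`fullmatch` succeeds only if the pattern covers the string from start to end.
The match spans [0:17] → 'bbbbfffffyppxubbl'.
Captured: group 1 = 'b'.

('b',)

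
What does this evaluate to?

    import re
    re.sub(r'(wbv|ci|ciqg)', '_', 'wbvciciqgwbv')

'___qg_'

Branches in `(...|...)` are attempted left-to-right; the first branch that allows the whole pattern to succeed is taken.
Matches: at [0:3] → 'wbv'; at [3:5] → 'ci'; at [5:7] → 'ci'; at [9:12] → 'wbv'.
Each match is replaced by '_'.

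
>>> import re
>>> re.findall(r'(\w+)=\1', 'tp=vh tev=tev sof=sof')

['tev', 'sof']

`\1` has to match the exact text group 1 already captured.
Matches: at [6:13] match 'tev=tev', group 1 = 'tev'; at [14:21] match 'sof=sof', group 1 = 'sof'.
One capturing group, so `findall` returns just the captured substring from each match — 2 in all.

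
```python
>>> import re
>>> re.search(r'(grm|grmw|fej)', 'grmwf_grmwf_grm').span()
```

(0, 3)

Branches in `(...|...)` are attempted left-to-right; the first branch that allows the whole pattern to succeed is taken.
The match spans [0:3] → 'grm'.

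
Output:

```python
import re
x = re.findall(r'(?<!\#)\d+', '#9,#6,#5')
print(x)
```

[]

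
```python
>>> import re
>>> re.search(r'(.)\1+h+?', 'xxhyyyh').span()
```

(0, 3)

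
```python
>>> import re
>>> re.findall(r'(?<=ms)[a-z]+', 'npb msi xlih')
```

Lookahead/lookbehind check context without consuming it, so the matched span excludes the asserted characters.
`findall` yields the raw match text (1 of them) because the pattern has no groups.

['i']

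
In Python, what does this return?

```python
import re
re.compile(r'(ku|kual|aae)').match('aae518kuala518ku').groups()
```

('aae',)

`re.match` only tries the pattern at the start of the string.
The match spans [0:3] → 'aae'.
Captured: group 1 = 'aae'.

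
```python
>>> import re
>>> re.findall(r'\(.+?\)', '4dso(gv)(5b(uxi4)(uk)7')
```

['(gv)', '(5b(uxi4)', '(uk)']

The `?` after the quantifier makes it lazy — it takes as little as possible before letting the rest of the pattern try.
Matches: at [4:8] → '(gv)'; at [8:17] → '(5b(uxi4)'; at [17:21] → '(uk)'.
Since nothing is captured, `findall` lists the 3 matched substrings directly.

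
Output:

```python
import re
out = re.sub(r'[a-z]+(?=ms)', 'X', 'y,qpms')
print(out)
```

y,Xms

The `(?=…)`/`(?<=…)` assertion just peeks at neighbouring text; it doesn't advance the match position.
Matches: at [2:4] → 'qp'.
`sub` substitutes 'X' at each match site.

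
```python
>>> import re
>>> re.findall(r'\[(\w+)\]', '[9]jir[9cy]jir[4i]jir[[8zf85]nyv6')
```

With a single group, `findall` returns only what that group captured — 4 items.

['9', '9cy', '4i', '8zf85']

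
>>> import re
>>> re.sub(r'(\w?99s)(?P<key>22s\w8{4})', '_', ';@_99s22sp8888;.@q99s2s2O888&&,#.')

';@_;.@q99s2s2O888&&,#.'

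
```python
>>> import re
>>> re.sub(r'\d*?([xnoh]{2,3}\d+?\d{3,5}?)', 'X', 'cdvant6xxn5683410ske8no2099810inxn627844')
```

The pattern matches zero or more of a digit (lazy); then 2 to 3 of one of [xnoh], then one or more of a digit (lazy), then 3 to 5 of a digit (lazy) (captured).
Lazy quantifiers expand one character at a time until the remainder of the pattern can match.
Matches: at [6:14] → '6xxn5683'; at [20:27] → '8no2099'; at [31:38] → 'nxn6278'.
Every occurrence is swapped for 'X'.

'cdvantX410skeX810iX44'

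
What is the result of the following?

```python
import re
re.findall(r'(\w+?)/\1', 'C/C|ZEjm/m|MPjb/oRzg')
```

['C', 'm']

`\1` has to match the exact text group 1 already captured.
Scanning left to right: at [0:3] match 'C/C', group 1 = 'C'; at [7:10] match 'm/m', group 1 = 'm'.
One capturing group, so `findall` returns just the captured substring from each match — 2 in all.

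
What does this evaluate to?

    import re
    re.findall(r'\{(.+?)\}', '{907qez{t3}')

`findall` collects group 1 from the one match (1 total).

['907qez{t3']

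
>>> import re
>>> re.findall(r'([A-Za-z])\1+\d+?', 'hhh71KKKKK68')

['h', 'K']

The backreference `\1` re-matches whatever the first group consumed, character for character.
One capturing group, so `findall` returns just the captured substring from each match — 2 in all.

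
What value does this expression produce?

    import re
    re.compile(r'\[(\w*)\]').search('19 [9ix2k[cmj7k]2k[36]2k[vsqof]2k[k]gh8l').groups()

Unlike `match`, `search` isn't anchored — it looks for the pattern anywhere in the string.
The match spans [9:16] → '[cmj7k]'.
Captured: group 1 = 'cmj7k'.

('cmj7k',)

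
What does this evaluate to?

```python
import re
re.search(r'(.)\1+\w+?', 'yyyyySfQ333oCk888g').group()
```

'yyyyyS'

The backreference `\1` re-matches whatever the first group consumed, character for character.
The match spans [0:6] → 'yyyyyS'.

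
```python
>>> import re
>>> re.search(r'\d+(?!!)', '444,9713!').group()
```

'444'

A negative assertion filters positions out without eating any characters.
`re.search` tries every starting position until one works.
The match spans [0:3] → '444'.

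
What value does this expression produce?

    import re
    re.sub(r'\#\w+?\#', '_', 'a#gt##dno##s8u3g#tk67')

'a___tk67'

Matches: at [1:5] → '#gt#'; at [5:10] → '#dno#'; at [10:17] → '#s8u3g#'.
Every occurrence is swapped for '_'.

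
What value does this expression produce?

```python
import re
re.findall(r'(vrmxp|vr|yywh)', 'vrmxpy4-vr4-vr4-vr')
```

['vrmxp', 'vr', 'vr', 'vr']

Branches in `(...|...)` are attempted left-to-right; the first branch that allows the whole pattern to succeed is taken.
`findall` collects group 1 from each match (4 total).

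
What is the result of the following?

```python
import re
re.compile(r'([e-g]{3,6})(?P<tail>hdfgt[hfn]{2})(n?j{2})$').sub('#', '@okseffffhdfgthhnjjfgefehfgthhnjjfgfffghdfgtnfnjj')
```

'@okseffffhdfgthhnjjfgefehfgthhnjj#'

Pattern: 3 to 6 of a character in [e-g] (captured); then the literal 'hdf', then the literal 'gt', then exactly 2 of one of [hfn] (captured as 'tail'); then optionally the literal 'n', then exactly 2 of a literal 'j' (captured); then anchored at the end.
Matches: at [33:49] → 'fgfffghdfgtnfnjj'.
Every occurrence is swapped for '#'.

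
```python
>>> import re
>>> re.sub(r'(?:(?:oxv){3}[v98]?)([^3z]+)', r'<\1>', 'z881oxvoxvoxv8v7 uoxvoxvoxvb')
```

Pattern: the literal 'oxv' repeated 3 times, then optionally one of [v98] (non-capturing group); then one or more of any character except [3z] (captured).
Matches: at [4:28] → 'oxvoxvoxv8v7 uoxvoxvoxvb'.
The replacement refers to a captured group, so each match is rewritten using its own captured text.

'z881<v7 uoxvoxvoxvb>'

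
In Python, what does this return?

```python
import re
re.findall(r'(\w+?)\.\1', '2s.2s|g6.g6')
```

['2s', 'g6']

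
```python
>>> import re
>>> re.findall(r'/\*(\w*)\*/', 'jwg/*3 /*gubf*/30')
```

['gubf']

Because there's exactly one group, `findall` drops the full match and keeps group 1 from the one hit.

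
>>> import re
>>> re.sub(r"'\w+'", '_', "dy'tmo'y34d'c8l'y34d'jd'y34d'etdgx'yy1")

Matches: at [2:7] → "'tmo'"; at [11:16] → "'c8l'"; at [20:24] → "'jd'"; at [28:35] → "'etdgx'".
Each match is replaced by '_'.

'dy_y34d_y34d_y34d_yy1'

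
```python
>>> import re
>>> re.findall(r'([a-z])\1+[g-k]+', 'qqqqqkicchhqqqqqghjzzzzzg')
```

`\1` has to match the exact text group 1 already captured.
Walking the string: at [0:7] match 'qqqqqki', group 1 = 'q'; at [7:11] match 'cchh', group 1 = 'c'; at [11:19] match 'qqqqqghj', group 1 = 'q'; at [19:25] match 'zzzzzg', group 1 = 'z'.
Because there's exactly one group, `findall` drops the full match and keeps group 1 from each hit.

['q', 'c', 'q', 'z']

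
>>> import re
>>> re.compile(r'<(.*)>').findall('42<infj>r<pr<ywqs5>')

['infj>r<pr<ywqs5']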